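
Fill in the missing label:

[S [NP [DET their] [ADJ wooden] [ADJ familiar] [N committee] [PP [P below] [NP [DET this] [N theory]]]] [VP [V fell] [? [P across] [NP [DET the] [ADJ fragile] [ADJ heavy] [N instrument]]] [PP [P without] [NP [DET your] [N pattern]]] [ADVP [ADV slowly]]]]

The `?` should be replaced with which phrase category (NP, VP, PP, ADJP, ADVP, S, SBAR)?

PP

The `?` node immediately contains: P 'across', NP. That is the internal structure of a prepositional phrase, so the label is PP.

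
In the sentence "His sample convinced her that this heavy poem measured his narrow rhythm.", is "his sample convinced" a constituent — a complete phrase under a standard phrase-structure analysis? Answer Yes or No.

No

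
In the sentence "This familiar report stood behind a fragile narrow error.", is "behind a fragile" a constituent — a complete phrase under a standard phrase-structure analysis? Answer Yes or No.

The sequence begins inside the preposition "behind" and ends inside the noun phrase "a fragile narrow error"; it crosses a phrase boundary, so no single node in the tree spans exactly those words.

No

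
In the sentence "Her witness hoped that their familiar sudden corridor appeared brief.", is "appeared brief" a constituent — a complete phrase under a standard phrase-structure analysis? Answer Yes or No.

Yes

"appeared brief" is exactly the verb phrase [VP appeared brief], a complete constituent.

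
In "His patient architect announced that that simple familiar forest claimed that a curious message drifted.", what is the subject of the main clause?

his patient architect

"his patient architect" is the NP that combines with the VP headed by "announced" to form the main clause — the subject.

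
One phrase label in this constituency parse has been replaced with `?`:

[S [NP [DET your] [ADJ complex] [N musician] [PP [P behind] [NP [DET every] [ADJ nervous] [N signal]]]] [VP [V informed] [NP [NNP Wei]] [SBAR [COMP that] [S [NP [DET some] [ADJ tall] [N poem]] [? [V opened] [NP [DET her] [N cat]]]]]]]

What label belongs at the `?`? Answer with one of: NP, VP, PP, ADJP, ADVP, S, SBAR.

VP

The `?` node immediately contains: V 'opened', NP. That is the internal structure of a verb phrase, so the label is VP.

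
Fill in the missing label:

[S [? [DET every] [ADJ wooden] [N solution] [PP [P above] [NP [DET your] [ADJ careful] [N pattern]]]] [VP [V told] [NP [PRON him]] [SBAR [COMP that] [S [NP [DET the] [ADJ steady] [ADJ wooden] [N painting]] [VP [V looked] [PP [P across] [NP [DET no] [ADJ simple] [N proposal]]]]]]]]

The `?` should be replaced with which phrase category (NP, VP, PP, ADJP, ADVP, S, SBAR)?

Looking at what the `?` directly dominates — DET 'every', ADJ 'wooden', N 'solution', PP — this is a noun phrase (NP).

NP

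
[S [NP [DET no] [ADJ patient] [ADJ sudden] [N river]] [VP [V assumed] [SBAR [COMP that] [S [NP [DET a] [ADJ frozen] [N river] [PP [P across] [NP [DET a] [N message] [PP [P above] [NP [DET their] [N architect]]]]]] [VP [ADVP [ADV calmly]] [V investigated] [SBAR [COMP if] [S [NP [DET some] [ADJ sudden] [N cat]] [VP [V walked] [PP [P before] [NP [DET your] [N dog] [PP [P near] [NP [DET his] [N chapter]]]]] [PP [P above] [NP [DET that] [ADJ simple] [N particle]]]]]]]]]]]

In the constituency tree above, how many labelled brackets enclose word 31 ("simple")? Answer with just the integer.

11

Counting open brackets not yet closed at "simple": [S [VP [SBAR [S [VP [SBAR [S [VP [PP [NP [ADJ = 11.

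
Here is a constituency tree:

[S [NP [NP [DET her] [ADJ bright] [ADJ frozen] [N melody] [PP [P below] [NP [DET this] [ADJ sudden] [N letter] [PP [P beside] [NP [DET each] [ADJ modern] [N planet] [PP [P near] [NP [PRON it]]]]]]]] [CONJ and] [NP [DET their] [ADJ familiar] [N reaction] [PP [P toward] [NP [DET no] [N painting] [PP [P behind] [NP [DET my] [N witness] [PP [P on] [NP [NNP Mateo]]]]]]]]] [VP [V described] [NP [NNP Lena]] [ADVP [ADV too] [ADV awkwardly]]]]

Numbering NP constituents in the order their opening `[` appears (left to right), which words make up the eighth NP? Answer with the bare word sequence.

my witness on Mateo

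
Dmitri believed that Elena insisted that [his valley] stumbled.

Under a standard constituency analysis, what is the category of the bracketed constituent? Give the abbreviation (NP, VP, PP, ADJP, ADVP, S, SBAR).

NP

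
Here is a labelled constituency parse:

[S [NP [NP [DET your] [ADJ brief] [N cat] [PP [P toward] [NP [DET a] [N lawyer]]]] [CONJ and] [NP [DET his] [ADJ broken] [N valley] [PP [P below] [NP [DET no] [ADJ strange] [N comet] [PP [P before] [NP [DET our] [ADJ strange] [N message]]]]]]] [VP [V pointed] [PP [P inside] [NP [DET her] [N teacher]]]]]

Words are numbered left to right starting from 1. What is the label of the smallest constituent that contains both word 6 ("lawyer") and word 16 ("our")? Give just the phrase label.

The smallest bracket enclosing both words is [NP your brief cat toward a lawyer and his broken valley below no strange comet before our strange message], so the label is NP.

NP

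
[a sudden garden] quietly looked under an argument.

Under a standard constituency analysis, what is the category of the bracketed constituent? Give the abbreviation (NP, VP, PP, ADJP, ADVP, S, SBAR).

NP

"garden" is the head of the bracketed span, so the span is a noun phrase: NP.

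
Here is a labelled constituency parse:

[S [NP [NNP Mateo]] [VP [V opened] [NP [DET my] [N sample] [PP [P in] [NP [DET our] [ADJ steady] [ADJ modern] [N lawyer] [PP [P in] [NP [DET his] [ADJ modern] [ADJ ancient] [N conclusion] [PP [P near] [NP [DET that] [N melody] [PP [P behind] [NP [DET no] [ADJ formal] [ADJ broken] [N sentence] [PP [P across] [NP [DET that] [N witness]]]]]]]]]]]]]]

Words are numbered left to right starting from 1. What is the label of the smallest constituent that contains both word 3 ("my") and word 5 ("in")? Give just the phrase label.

NP

Both words fall inside [NP my sample in our steady modern lawyer in his modern ancient conclusion near that melody behind no formal broken sentence across that witness] (words 3–25), and no smaller constituent contains them both. Label: NP.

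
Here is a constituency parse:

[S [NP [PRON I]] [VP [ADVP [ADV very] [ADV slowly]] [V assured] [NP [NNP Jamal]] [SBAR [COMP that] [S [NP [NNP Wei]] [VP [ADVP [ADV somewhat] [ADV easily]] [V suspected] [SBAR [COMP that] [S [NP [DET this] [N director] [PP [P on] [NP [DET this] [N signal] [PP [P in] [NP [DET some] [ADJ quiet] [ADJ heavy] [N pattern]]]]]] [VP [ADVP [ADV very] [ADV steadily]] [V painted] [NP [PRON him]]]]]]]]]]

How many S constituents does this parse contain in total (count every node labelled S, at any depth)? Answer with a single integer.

3

The S constituents are: [S I very slowly assured Jamal that Wei somewhat easily suspected that this director on this signal in some quiet heavy pattern very steadily painted him]; [S Wei somewhat easily suspected that this director on this signal in some quiet heavy pattern very steadily painted him]; [S this director on this signal in some quiet heavy pattern very steadily painted him]. Total: 3.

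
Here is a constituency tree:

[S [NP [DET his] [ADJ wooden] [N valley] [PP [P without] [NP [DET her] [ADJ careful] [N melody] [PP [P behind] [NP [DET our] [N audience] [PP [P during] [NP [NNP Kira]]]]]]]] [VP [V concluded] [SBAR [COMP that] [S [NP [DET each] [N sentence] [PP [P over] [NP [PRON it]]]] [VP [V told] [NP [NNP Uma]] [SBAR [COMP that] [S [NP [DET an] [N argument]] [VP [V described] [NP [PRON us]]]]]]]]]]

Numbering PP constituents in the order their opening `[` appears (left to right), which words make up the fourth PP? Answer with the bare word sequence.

over it

Opening `[PP` markers occur at word positions 4, 8, 11, 17; the fourth of these opens the constituent [PP over it].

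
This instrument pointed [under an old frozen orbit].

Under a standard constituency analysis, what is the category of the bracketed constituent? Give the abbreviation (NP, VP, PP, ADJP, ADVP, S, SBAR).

PP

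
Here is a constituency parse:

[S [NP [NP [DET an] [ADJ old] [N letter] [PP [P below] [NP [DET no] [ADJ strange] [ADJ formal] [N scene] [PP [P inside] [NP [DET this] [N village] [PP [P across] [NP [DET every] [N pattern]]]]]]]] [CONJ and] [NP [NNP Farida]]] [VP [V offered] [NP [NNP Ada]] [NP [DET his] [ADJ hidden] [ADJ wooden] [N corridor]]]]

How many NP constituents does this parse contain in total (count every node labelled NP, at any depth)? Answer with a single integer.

Scanning left to right, an opening `[NP` appears at word positions 1, 1, 5, 10, 13, 16, 18, 19 — 8 in total.

8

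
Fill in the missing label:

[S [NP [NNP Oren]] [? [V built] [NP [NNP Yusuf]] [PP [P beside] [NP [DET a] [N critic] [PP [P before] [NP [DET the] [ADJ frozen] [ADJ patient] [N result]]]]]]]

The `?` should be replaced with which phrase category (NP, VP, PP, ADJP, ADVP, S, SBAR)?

A constituent whose immediate children are V 'built', NP, PP is a verb phrase: VP.

VP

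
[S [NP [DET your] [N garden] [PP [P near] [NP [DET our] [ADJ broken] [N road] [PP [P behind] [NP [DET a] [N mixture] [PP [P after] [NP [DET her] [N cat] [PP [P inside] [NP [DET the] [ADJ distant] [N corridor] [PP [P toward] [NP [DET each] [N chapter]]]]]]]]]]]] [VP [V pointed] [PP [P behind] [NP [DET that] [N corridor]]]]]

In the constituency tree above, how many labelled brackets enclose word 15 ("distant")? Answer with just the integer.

The word sits inside ADJ, which is inside NP, inside PP, inside NP, inside PP, inside NP, inside PP, inside NP, inside PP, inside NP, inside S — 11 brackets in all.

11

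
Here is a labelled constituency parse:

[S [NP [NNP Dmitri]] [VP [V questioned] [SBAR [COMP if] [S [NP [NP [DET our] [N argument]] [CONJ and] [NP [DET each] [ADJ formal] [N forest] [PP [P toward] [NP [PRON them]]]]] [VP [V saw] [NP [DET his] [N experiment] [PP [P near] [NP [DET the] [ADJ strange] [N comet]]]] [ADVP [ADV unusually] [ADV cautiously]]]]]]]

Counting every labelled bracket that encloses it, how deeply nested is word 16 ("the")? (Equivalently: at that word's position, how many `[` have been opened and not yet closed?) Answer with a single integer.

9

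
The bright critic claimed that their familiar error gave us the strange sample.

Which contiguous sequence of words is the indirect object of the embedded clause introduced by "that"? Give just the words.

us

The verb of the embedded clause introduced by "that" is "gave"; its indirect object is the NP "us".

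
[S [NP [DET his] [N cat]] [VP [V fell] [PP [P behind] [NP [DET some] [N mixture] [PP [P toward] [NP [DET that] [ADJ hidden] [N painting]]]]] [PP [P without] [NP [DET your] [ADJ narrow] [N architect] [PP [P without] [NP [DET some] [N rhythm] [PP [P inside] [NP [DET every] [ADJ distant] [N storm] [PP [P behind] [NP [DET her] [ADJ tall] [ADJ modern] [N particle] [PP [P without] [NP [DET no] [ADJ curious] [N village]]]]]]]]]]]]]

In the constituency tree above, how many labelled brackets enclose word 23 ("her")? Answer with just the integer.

11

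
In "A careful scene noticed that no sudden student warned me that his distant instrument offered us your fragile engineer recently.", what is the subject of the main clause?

a careful scene

The subject of the main clause is the NP immediately before the verb "noticed": "a careful scene".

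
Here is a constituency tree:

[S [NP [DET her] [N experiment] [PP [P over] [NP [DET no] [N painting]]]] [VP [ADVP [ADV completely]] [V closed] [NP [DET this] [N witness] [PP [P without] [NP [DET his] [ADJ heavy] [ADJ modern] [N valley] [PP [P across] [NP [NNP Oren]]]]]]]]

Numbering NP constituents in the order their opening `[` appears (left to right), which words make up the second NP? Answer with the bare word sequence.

no painting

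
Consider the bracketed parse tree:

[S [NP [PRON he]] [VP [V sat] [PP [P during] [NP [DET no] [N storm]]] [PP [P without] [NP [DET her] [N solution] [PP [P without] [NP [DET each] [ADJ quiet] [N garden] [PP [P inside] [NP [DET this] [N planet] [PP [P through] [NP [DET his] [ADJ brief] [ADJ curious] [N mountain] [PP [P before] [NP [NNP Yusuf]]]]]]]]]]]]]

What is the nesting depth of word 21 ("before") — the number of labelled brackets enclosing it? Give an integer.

The word sits inside P, which is inside PP, inside NP, inside PP, inside NP, inside PP, inside NP, inside PP, inside NP, inside PP, inside VP, inside S — 12 brackets in all.

12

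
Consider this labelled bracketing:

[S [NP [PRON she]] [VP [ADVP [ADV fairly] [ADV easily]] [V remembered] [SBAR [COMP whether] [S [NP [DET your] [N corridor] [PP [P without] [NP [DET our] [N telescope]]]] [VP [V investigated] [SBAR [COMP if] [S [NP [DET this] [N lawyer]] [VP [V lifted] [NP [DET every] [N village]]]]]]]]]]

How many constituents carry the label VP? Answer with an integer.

3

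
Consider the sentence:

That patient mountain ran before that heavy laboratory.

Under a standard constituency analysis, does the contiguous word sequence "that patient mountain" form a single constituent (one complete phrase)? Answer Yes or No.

Yes

The sequence corresponds to a single NP node — the noun phrase "that patient mountain".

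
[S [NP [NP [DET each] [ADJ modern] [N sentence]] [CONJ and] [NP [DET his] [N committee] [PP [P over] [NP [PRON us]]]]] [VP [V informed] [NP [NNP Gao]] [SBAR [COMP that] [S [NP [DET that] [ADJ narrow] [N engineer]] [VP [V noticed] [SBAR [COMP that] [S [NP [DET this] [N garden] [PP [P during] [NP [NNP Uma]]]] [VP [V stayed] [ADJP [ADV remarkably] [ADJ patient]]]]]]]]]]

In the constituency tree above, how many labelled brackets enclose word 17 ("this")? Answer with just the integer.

9

Counting open brackets not yet closed at "this": [S [VP [SBAR [S [VP [SBAR [S [NP [DET = 9.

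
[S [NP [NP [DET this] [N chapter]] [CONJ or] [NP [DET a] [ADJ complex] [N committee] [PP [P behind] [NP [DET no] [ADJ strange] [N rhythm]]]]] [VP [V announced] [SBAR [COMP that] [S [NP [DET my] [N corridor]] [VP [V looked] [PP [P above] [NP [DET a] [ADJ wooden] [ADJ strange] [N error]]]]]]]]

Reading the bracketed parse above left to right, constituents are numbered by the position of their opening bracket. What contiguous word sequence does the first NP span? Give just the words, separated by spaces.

this chapter or a complex committee behind no strange rhythm

In left-to-right order the NP constituents are "this chapter or a complex committee behind no strange rhythm"; "this chapter"; "a complex committee behind no strange rhythm"; "no strange rhythm"; "my corridor"; "a wooden strange error". Number 1 is "this chapter or a complex committee behind no strange rhythm".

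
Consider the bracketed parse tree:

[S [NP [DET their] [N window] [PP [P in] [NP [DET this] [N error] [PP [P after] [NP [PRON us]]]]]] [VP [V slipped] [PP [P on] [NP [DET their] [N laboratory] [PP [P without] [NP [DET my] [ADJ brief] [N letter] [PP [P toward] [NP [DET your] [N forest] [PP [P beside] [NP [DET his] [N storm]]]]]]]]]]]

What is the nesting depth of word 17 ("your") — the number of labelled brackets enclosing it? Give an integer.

Counting open brackets not yet closed at "your": [S [VP [PP [NP [PP [NP [PP [NP [DET = 9.

9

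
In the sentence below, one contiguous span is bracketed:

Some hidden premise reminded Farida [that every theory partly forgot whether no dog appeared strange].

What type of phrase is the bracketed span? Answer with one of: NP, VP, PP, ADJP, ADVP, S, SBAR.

SBAR

The bracketed span "that every theory partly forgot whether no dog appeared strange" is headed by "that", making it a subordinate clause (SBAR).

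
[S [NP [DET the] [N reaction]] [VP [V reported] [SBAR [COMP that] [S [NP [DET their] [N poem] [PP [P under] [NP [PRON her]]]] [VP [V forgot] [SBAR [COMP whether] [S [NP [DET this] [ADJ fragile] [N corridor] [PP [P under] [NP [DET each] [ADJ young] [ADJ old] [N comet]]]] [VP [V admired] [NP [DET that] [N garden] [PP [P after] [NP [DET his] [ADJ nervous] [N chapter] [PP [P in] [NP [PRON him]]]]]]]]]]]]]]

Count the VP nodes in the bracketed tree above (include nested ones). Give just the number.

The VP constituents are: [VP reported that their poem under her forgot whether this fragile corridor under each young old comet admired that garden after his nervous chapter in him]; [VP forgot whether this fragile corridor under each young old comet admired that garden after his nervous chapter in him]; [VP admired that garden after his nervous chapter in him]. Total: 3.

3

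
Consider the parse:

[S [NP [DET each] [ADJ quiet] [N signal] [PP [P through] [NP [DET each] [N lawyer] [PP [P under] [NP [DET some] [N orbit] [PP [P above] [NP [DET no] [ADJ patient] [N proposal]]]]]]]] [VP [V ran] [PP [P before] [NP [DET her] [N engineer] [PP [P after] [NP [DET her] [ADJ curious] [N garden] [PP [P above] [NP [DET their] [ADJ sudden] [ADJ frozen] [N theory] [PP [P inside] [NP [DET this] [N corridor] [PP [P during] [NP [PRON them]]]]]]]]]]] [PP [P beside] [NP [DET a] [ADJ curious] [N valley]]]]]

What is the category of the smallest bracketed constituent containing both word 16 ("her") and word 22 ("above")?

NP

The smallest bracket enclosing both words is [NP her engineer after her curious garden above their sudden frozen theory inside this corridor during them], so the label is NP.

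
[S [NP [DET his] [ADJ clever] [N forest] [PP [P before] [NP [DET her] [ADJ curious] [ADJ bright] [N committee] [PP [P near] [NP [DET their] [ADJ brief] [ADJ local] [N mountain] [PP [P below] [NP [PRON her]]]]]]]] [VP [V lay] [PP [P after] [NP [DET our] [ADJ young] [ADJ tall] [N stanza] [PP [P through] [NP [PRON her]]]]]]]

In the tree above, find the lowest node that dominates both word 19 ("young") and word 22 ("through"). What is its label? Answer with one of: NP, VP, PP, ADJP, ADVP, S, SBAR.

Both words fall inside [NP our young tall stanza through her] (words 18–23), and no smaller constituent contains them both. Label: NP.

NP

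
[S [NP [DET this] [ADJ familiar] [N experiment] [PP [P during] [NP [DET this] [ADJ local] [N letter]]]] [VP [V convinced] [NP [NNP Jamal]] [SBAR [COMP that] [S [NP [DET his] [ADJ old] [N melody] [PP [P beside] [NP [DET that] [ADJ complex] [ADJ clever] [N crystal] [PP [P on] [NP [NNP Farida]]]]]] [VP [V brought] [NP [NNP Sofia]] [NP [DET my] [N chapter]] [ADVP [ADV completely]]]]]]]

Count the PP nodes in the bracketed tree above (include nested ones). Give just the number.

3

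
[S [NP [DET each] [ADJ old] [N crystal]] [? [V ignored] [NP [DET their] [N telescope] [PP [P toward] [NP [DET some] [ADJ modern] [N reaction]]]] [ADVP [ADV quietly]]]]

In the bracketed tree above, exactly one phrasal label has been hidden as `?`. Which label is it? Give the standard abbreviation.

VP

Looking at what the `?` directly dominates — V 'ignored', NP, ADVP — this is a verb phrase (VP).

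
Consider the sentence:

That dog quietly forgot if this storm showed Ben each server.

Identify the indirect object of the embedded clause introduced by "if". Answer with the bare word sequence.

Ben

The verb of the embedded clause introduced by "if" is "showed"; its indirect object is the NP "Ben".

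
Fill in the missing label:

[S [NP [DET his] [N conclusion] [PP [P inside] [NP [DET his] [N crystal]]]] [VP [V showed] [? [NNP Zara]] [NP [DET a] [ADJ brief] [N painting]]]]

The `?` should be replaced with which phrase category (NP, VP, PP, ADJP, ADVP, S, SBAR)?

NP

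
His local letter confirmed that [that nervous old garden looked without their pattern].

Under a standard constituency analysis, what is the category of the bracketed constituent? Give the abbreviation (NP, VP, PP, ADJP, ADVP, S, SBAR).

S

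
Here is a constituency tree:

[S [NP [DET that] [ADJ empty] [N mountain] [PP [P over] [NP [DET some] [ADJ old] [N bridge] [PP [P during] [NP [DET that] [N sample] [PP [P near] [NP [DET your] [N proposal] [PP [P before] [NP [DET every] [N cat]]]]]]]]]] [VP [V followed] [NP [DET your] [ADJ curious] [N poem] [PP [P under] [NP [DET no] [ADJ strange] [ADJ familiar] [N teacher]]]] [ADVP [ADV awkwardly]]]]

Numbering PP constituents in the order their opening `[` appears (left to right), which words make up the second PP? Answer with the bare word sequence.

Opening `[PP` markers occur at word positions 4, 8, 11, 14, 21; the second of these opens the constituent [PP during that sample near your proposal before every cat].

during that sample near your proposal before every cat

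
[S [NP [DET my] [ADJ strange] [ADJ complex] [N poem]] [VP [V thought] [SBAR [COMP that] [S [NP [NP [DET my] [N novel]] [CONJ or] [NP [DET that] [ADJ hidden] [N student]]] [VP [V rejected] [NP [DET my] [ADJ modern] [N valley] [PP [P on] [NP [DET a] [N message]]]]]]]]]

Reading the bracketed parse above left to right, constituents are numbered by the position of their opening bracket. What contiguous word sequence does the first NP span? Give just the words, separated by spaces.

my strange complex poem

The NP opening brackets appear, in order, over: "my strange complex poem"; "my novel or that hidden student"; "my novel"; "that hidden student"; "my modern valley on a message"; "a message". The first one spans "my strange complex poem".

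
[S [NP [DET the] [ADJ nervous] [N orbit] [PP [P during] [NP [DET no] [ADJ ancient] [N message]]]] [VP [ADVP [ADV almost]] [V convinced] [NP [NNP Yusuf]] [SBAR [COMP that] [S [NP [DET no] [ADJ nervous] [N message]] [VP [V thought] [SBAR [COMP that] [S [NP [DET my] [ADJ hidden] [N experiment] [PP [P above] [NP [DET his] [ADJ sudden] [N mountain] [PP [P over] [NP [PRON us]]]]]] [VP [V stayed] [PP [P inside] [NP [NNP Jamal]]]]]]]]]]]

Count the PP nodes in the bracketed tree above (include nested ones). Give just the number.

The PP constituents are: [PP during no ancient message]; [PP above his sudden mountain over us]; [PP over us]; [PP inside Jamal]. Total: 4.

4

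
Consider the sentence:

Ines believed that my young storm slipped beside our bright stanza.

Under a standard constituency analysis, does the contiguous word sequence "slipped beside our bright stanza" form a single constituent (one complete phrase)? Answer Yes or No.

These words form the whole verb phrase headed by "slipped", so yes — one constituent.

Yes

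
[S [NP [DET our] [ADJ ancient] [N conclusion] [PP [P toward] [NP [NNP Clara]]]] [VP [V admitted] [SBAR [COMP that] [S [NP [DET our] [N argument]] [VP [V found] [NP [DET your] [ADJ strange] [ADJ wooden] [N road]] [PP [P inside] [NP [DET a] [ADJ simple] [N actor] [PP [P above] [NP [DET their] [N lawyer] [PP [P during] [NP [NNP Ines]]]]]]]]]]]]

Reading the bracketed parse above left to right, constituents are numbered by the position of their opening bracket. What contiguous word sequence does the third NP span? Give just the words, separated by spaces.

The NP opening brackets appear, in order, over: "our ancient conclusion toward Clara"; "Clara"; "our argument"; "your strange wooden road"; "a simple actor above their lawyer during Ines"; "their lawyer during Ines"; "Ines". The third one spans "our argument".

our argument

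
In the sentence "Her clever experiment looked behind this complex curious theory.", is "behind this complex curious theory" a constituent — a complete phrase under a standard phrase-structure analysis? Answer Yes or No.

Yes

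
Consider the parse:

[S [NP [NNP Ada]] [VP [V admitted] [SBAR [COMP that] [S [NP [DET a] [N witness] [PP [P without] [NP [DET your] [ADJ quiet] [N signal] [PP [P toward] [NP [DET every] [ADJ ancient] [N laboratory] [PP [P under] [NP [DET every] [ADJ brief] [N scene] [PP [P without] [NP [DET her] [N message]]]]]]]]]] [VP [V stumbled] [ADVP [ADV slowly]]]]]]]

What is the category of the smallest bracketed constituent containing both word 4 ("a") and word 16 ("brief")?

Both words fall inside [NP a witness without your quiet signal toward every ancient laboratory under every brief scene without her message] (words 4–20), and no smaller constituent contains them both. Label: NP.

NP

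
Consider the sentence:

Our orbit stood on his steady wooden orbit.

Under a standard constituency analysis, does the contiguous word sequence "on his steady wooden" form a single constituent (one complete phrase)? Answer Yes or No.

No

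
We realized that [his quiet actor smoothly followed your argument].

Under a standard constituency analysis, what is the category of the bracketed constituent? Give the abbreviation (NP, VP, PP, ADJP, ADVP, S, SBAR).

S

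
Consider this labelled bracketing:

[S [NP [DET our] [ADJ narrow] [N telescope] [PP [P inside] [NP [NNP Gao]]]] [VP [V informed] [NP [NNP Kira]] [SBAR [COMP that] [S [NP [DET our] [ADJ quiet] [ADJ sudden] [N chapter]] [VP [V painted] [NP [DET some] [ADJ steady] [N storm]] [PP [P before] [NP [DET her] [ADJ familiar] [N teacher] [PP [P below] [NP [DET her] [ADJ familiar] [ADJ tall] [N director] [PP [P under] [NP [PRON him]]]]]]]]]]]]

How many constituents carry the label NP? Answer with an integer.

8

The NP constituents are: [NP our narrow telescope inside Gao]; [NP Gao]; [NP Kira]; [NP our quiet sudden chapter]; [NP some steady storm]; [NP her familiar teacher below her familiar tall director under him] …. Total: 8.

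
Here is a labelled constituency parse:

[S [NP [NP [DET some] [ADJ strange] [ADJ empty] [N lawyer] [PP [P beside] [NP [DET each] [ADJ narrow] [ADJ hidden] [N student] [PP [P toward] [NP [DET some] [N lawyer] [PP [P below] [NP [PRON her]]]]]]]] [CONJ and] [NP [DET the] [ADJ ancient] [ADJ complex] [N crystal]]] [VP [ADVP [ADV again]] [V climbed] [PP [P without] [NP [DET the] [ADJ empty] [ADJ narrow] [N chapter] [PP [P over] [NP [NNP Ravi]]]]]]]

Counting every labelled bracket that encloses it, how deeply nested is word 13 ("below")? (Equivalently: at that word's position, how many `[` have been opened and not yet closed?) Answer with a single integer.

9

The word sits inside P, which is inside PP, inside NP, inside PP, inside NP, inside PP, inside NP, inside NP, inside S — 9 brackets in all.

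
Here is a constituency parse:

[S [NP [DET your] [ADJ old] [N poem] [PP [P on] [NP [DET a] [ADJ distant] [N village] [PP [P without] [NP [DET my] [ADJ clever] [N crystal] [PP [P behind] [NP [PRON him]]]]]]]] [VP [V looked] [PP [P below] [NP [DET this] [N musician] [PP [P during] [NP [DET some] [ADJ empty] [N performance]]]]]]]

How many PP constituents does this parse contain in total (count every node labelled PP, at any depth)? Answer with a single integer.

Scanning left to right, an opening `[PP` appears at word positions 4, 8, 12, 15, 18 — 5 in total.

5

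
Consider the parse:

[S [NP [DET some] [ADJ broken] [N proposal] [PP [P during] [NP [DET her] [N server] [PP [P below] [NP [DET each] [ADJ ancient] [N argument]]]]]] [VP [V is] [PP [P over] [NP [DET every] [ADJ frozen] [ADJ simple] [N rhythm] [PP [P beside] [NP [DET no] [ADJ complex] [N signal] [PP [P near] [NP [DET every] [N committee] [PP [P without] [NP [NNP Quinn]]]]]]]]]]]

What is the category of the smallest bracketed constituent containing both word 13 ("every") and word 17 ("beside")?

NP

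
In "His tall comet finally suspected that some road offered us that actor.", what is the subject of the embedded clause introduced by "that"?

some road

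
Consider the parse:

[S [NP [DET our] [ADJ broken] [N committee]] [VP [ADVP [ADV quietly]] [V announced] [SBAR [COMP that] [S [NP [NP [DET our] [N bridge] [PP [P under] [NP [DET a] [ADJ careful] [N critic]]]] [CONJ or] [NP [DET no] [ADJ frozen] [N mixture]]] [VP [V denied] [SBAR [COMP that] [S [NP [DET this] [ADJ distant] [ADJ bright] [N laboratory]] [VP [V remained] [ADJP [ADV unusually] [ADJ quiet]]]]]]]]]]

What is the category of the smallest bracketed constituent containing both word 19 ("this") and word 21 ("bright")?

Word 19 lies under S → VP → SBAR → S → VP → SBAR → S → NP → DET; word 21 lies under S → VP → SBAR → S → VP → SBAR → S → NP → ADJ. The lowest shared node is the NP.

NP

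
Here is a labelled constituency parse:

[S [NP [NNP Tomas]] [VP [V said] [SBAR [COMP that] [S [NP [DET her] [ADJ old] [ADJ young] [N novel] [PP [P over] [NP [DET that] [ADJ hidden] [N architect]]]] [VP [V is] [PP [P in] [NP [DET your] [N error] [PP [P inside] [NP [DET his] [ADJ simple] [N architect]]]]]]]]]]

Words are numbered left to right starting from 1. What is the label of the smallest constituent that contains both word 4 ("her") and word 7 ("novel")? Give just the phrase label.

NP

Both words fall inside [NP her old young novel over that hidden architect] (words 4–11), and no smaller constituent contains them both. Label: NP.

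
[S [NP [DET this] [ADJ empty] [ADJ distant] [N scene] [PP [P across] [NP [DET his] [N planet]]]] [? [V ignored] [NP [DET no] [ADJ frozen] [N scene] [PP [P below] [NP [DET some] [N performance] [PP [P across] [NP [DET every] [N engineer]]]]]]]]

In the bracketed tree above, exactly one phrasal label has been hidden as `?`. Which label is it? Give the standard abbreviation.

VP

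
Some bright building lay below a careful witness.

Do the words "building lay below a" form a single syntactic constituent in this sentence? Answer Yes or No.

No

The smallest constituent containing the whole sequence is the clause [S some bright building lay below a careful witness], but the sequence is only part of it — it straddles the boundary between noun phrase "some bright building" and verb phrase "lay below a careful witness".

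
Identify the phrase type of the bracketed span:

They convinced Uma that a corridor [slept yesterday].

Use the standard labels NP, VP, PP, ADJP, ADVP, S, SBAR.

VP

The span is built around the verb "slept" — a verb phrase (VP).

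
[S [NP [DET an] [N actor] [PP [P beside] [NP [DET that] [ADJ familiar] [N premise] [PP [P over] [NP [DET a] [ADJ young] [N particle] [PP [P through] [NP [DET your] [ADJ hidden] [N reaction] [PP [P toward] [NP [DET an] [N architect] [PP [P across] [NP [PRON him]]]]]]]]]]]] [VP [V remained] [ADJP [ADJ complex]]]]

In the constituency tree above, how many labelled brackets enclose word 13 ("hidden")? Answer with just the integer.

Counting open brackets not yet closed at "hidden": [S [NP [PP [NP [PP [NP [PP [NP [ADJ = 9.

9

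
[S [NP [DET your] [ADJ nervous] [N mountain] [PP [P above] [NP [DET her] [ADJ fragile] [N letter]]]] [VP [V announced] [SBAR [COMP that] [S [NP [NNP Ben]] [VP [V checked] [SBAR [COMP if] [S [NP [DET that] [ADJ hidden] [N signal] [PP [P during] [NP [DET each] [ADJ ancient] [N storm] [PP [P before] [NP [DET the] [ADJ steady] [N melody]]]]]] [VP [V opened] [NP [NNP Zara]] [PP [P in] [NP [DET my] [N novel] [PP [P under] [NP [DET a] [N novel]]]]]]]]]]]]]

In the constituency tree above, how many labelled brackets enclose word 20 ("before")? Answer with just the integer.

12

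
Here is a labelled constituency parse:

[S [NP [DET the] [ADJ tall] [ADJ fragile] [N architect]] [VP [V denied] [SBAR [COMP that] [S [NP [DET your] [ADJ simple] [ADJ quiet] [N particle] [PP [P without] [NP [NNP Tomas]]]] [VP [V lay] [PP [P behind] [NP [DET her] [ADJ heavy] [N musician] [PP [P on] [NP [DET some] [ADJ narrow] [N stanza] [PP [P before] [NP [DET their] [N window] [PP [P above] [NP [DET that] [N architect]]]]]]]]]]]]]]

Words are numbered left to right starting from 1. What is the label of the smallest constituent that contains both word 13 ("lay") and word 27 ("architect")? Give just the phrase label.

VP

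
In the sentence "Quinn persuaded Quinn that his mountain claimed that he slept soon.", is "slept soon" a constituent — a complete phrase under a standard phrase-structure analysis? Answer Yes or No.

Yes

These words form the whole verb phrase headed by "slept", so yes — one constituent.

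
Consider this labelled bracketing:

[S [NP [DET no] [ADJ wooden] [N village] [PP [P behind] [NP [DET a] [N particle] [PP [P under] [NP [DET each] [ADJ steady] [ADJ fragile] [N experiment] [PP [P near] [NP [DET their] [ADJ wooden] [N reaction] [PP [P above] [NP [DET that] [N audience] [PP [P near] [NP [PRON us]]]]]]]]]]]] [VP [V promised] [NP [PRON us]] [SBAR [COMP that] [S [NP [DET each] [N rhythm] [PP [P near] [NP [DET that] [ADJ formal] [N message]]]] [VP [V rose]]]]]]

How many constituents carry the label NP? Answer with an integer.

Listing each NP by its span: [NP no wooden village behind a particle under each steady fragile experiment near their wooden reaction above that audience near us]; [NP a particle under each steady fragile experiment near their wooden reaction above that audience near us]; [NP each steady fragile experiment near their wooden reaction above that audience near us]; [NP their wooden reaction above that audience near us]; [NP that audience near us]; [NP us] … — that makes 9.

9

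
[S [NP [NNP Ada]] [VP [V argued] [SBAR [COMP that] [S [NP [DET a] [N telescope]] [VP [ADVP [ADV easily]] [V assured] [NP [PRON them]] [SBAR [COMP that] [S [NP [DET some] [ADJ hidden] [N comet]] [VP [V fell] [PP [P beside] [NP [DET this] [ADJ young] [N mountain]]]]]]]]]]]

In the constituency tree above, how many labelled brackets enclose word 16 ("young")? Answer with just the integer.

Counting open brackets not yet closed at "young": [S [VP [SBAR [S [VP [SBAR [S [VP [PP [NP [ADJ = 11.

11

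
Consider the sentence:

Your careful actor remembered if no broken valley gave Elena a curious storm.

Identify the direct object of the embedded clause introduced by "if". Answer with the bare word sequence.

"gave" heads the VP of the embedded clause introduced by "if", and "a curious storm" is its direct object.

a curious storm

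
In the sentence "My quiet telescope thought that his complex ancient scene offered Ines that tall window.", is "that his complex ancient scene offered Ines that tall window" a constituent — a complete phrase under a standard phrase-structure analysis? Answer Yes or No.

Yes

"that his complex ancient scene offered Ines that tall window" is exactly the subordinate clause [SBAR that his complex ancient scene offered Ines that tall window], a complete constituent.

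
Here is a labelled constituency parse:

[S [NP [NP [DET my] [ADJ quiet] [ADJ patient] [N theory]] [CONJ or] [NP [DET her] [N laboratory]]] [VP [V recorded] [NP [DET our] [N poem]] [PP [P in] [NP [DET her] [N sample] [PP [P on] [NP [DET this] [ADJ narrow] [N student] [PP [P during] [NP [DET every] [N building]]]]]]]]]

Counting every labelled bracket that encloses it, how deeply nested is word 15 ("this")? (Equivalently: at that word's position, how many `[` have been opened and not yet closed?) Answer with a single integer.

7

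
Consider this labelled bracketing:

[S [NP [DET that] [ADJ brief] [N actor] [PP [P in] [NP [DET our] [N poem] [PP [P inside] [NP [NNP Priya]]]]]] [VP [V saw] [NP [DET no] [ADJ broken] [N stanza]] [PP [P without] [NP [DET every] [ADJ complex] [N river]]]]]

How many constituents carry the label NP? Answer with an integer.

The NP constituents are: [NP that brief actor in our poem inside Priya]; [NP our poem inside Priya]; [NP Priya]; [NP no broken stanza]; [NP every complex river]. Total: 5.

5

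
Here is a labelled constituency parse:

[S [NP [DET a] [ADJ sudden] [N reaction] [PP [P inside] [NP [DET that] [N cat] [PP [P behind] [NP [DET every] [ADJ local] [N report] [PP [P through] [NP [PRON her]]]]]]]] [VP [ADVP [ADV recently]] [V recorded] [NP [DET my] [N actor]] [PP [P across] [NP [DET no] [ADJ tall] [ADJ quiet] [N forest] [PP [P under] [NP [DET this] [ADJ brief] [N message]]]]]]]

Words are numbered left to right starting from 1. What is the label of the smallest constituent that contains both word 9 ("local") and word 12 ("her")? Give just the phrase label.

Word 9 lies under S → NP → PP → NP → PP → NP → ADJ; word 12 lies under S → NP → PP → NP → PP → NP → PP → NP → PRON. The lowest shared node is the NP.

NP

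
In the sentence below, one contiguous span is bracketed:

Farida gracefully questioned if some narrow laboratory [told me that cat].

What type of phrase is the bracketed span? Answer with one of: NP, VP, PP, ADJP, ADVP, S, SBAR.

The span is built around the verb "told" — a verb phrase (VP).

VP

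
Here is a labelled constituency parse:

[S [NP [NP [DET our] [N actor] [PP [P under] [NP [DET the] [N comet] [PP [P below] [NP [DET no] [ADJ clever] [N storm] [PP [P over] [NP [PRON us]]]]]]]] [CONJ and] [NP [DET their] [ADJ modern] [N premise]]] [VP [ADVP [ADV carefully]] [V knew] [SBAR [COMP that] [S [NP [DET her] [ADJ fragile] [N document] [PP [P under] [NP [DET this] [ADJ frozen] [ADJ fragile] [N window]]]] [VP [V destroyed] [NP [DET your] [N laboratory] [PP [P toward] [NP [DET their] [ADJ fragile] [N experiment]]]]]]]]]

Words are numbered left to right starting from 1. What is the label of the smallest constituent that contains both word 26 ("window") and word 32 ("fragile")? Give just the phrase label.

Both words fall inside [S her fragile document under this frozen fragile window destroyed your laboratory toward their fragile experiment] (words 19–33), and no smaller constituent contains them both. Label: S.

S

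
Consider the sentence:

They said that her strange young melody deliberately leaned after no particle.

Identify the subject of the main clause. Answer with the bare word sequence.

they

The subject of the main clause is the NP immediately before the verb "said": "they".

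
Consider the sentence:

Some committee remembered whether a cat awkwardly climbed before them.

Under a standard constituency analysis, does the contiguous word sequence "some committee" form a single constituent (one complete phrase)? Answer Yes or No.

Yes

"some committee" is exactly the noun phrase [NP some committee], a complete constituent.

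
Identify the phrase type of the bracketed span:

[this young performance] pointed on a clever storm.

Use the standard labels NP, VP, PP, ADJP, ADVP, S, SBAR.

The bracketed span "this young performance" is headed by "performance", making it a noun phrase (NP).

NP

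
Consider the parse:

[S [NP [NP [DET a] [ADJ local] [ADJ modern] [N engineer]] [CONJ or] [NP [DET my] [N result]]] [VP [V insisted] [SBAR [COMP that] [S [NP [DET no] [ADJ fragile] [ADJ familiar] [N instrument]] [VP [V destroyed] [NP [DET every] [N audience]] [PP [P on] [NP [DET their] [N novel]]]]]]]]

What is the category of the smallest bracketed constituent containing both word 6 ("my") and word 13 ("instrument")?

Word 6 lies under S → NP → NP → DET; word 13 lies under S → VP → SBAR → S → NP → N. The lowest shared node is the S.

S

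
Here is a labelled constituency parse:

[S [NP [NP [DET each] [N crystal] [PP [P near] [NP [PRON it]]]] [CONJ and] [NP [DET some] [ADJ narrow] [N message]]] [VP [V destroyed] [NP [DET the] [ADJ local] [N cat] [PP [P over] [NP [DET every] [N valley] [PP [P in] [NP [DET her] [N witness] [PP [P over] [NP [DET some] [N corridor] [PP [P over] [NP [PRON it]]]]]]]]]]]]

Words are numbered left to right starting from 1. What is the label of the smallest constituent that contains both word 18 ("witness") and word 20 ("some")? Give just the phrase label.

NP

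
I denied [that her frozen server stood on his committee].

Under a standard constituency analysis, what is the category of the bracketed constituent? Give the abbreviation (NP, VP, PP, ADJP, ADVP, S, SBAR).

SBAR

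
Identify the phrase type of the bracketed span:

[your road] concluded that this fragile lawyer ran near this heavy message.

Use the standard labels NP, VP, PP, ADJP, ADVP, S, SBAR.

The bracketed span "your road" is headed by "road", making it a noun phrase (NP).

NP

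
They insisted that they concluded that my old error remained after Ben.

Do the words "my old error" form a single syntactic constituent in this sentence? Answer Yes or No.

Yes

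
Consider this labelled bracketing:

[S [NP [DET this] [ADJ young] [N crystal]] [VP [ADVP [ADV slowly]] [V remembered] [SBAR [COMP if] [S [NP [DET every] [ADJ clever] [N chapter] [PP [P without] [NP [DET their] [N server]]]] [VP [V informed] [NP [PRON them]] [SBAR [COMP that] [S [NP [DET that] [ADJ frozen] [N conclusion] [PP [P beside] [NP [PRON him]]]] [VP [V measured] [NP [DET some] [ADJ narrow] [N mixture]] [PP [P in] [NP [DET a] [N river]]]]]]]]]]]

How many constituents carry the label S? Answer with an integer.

The S constituents are: [S this young crystal slowly remembered if every clever chapter without their server informed them that that frozen conclusion beside him measured some narrow mixture in a river]; [S every clever chapter without their server informed them that that frozen conclusion beside him measured some narrow mixture in a river]; [S that frozen conclusion beside him measured some narrow mixture in a river]. Total: 3.

3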